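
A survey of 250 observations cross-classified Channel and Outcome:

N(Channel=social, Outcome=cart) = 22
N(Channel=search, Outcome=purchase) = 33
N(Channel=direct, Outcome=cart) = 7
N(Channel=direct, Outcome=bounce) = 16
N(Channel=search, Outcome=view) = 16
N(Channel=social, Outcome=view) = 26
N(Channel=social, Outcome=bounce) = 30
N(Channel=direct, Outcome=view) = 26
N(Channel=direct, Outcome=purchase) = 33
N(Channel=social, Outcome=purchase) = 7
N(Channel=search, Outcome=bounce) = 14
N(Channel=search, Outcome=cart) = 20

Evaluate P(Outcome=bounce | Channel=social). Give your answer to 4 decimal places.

0.3529

Total with Channel=social: 30 + 26 + 22 + 7 = 85.
P(Outcome=bounce | Channel=social) = 30/85 = 0.3529.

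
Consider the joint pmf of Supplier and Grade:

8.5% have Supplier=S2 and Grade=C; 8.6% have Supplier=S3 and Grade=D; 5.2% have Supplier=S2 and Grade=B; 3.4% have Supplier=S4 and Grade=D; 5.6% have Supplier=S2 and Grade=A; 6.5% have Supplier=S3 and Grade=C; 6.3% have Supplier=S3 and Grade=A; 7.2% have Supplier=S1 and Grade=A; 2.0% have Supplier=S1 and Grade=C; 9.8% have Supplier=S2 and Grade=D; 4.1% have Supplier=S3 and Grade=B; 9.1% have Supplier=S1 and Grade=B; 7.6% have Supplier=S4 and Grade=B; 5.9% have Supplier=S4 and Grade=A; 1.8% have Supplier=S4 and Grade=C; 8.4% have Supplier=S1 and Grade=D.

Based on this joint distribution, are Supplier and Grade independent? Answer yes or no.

P(Supplier=S2) = 0.291 and P(Grade=C) = 0.188, so their product is 0.05471, but P(Supplier=S2, Grade=C) = 0.085. Since these differ, Supplier and Grade are not independent.

no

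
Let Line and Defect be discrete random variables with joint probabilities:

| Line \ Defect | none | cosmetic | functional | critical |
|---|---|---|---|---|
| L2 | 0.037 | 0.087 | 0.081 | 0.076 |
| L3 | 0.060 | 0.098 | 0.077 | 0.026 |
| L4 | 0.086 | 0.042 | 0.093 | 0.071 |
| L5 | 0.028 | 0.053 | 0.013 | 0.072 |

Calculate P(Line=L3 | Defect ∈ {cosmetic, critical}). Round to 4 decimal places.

P(Defect=cosmetic) = 0.087 + 0.098 + 0.042 + 0.053 = 0.280.
P(Defect=critical) = 0.076 + 0.026 + 0.071 + 0.072 = 0.245.
P(Defect ∈ {cosmetic, critical}) = 0.280 + 0.245 = 0.525; P(Line=L3, Defect ∈ {cosmetic, critical}) = 0.098 + 0.026 = 0.124.
P(Line=L3 | Defect ∈ {cosmetic, critical}) = 0.124/0.525 = 0.2362.

0.2362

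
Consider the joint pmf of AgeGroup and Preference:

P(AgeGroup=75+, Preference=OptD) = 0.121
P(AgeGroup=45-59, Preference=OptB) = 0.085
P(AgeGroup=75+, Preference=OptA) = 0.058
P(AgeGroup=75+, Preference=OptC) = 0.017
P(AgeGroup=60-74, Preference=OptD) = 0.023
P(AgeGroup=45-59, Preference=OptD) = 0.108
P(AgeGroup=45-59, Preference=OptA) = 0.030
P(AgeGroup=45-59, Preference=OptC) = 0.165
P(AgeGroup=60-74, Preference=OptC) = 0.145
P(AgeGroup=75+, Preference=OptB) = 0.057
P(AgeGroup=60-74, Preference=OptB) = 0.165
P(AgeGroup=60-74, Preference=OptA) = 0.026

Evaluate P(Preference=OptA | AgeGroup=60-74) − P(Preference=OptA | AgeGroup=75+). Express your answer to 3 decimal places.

P(AgeGroup=60-74) = 0.026 + 0.165 + 0.145 + 0.023 = 0.359; P(Preference=OptA | AgeGroup=60-74) = 0.026/0.359 = 0.0724.
P(AgeGroup=75+) = 0.058 + 0.057 + 0.017 + 0.121 = 0.253; P(Preference=OptA | AgeGroup=75+) = 0.058/0.253 = 0.2292.
Difference = -0.157.

-0.157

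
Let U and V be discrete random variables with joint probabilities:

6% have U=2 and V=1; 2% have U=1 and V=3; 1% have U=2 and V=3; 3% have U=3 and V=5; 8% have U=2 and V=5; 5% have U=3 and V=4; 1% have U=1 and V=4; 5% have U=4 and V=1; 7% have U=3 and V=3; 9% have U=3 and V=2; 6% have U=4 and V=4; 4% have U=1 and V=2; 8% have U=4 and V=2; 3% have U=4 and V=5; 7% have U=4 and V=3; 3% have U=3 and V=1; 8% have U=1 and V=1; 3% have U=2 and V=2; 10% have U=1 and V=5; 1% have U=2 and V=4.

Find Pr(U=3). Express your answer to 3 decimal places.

0.270

P(U=3) = 0.03 + 0.09 + 0.07 + 0.05 + 0.03 = 0.27.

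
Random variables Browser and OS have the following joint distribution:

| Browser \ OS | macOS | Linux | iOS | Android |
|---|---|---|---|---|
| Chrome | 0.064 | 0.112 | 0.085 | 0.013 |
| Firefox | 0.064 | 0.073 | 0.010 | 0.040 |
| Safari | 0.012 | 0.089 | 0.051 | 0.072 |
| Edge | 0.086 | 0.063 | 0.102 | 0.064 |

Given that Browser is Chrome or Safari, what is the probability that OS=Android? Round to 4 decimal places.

P(Browser=Chrome) = 0.064 + 0.112 + 0.085 + 0.013 = 0.274.
P(Browser=Safari) = 0.012 + 0.089 + 0.051 + 0.072 = 0.224.
P(Browser ∈ {Chrome, Safari}) = 0.274 + 0.224 = 0.498; P(OS=Android, Browser ∈ {Chrome, Safari}) = 0.013 + 0.072 = 0.085.
P(OS=Android | Browser ∈ {Chrome, Safari}) = 0.085/0.498 = 0.1707.

0.1707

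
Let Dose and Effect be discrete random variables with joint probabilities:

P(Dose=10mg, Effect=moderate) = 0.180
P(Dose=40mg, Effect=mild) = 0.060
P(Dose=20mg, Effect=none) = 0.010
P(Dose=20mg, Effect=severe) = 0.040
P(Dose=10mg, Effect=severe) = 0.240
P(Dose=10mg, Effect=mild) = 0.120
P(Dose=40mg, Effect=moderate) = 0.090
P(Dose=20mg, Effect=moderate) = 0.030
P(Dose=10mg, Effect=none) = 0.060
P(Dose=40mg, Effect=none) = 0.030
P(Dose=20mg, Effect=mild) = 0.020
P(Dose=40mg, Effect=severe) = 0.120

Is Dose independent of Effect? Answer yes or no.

yes

Every cell satisfies P(Dose,Effect) = P(Dose)·P(Effect). For instance P(Dose=10mg) = 0.600, P(Effect=none) = 0.100, and 0.600×0.100 = 0.060 matches the joint entry. So Dose and Effect are independent.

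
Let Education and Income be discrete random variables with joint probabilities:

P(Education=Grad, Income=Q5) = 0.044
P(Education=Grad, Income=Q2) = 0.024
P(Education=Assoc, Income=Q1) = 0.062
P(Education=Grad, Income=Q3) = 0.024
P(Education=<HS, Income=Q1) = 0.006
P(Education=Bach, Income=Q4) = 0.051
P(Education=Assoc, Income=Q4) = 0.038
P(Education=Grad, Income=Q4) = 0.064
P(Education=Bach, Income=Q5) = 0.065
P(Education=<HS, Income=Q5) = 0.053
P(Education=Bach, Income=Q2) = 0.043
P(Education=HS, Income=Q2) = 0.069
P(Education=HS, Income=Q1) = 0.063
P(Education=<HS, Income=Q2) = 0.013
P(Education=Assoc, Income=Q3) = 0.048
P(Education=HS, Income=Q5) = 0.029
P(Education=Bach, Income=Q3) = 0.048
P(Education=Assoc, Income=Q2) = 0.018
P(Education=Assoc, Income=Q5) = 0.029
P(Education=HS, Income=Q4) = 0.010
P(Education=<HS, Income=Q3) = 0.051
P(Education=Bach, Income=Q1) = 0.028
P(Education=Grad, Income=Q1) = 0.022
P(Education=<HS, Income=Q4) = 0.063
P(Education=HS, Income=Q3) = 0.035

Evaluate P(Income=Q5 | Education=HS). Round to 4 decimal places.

P(Education=HS) = 0.063 + 0.069 + 0.035 + 0.010 + 0.029 = 0.206.
P(Income=Q5 | Education=HS) = 0.029/0.206 = 0.1408.

0.1408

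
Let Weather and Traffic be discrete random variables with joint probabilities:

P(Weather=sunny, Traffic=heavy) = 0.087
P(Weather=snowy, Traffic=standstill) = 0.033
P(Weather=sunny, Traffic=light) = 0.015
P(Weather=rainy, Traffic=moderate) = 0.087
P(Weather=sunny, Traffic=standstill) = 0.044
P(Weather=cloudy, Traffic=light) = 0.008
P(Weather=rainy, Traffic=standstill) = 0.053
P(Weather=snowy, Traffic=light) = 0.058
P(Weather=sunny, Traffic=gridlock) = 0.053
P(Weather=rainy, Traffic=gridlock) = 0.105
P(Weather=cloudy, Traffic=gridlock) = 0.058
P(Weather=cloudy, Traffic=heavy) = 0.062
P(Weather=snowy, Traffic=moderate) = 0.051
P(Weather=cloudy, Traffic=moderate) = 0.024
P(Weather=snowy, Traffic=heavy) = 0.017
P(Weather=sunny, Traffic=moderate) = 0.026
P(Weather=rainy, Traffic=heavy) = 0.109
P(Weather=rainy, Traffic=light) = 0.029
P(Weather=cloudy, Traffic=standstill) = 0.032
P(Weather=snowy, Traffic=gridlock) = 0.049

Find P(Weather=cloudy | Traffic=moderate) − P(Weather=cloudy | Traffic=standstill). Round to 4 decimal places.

-0.0699

P(Traffic=moderate) = 0.026 + 0.024 + 0.087 + 0.051 = 0.188; P(Weather=cloudy | Traffic=moderate) = 0.024/0.188 = 0.12766.
P(Traffic=standstill) = 0.044 + 0.032 + 0.053 + 0.033 = 0.162; P(Weather=cloudy | Traffic=standstill) = 0.032/0.162 = 0.19753.
Difference = -0.0699.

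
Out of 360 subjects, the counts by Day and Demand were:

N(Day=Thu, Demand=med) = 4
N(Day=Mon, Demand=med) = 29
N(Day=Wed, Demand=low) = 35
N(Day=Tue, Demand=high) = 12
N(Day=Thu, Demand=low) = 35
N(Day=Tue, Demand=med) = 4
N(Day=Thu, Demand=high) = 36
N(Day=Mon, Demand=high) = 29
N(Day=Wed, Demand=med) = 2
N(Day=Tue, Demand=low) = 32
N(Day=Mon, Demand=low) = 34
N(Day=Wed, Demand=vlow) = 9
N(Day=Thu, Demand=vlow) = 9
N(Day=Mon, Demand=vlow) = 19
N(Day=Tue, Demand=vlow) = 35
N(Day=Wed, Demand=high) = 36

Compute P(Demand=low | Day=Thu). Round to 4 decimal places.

0.4167

Total with Day=Thu: 9 + 35 + 4 + 36 = 84.
P(Demand=low | Day=Thu) = 35/84 = 0.4167.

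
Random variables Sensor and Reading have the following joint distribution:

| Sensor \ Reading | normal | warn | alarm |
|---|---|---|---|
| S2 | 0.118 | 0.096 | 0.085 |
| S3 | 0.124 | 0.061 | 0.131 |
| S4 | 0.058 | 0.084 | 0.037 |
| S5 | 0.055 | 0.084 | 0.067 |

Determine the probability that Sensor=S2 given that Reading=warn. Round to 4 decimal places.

P(Reading=warn) = 0.096 + 0.061 + 0.084 + 0.084 = 0.325.
P(Sensor=S2 | Reading=warn) = 0.096/0.325 = 0.2954.

0.2954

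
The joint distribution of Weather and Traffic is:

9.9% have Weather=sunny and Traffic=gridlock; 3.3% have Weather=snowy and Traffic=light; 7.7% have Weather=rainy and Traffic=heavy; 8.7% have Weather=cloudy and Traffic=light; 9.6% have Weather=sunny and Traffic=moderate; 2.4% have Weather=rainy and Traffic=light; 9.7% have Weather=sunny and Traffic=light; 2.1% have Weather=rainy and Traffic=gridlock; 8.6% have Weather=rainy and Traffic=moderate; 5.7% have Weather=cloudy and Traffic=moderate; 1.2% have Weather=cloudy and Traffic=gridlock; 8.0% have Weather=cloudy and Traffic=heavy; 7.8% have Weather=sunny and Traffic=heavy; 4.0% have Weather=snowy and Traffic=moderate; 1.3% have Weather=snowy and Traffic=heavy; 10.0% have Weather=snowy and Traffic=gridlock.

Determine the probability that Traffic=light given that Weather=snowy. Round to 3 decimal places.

0.177

P(Weather=snowy) = 0.033 + 0.040 + 0.013 + 0.100 = 0.186.
P(Traffic=light | Weather=snowy) = 0.033/0.186 = 0.177.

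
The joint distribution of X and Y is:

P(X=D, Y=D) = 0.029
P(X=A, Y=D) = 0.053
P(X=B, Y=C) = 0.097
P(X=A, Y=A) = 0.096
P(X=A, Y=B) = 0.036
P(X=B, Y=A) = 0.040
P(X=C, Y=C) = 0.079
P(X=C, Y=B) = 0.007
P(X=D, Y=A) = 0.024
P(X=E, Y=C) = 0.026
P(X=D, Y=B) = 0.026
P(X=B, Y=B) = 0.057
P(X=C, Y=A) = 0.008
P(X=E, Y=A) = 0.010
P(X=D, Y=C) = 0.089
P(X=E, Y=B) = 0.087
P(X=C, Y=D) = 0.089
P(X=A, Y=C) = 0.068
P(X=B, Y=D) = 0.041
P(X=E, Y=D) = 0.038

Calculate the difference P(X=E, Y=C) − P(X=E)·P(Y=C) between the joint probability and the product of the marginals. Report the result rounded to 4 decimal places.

P(X=E) = 0.010 + 0.087 + 0.026 + 0.038 = 0.161.
P(Y=C) = 0.068 + 0.097 + 0.079 + 0.089 + 0.026 = 0.359.
P(X=E, Y=C) − P(X=E)P(Y=C) = 0.026 − 0.161×0.359 = -0.0318.

-0.0318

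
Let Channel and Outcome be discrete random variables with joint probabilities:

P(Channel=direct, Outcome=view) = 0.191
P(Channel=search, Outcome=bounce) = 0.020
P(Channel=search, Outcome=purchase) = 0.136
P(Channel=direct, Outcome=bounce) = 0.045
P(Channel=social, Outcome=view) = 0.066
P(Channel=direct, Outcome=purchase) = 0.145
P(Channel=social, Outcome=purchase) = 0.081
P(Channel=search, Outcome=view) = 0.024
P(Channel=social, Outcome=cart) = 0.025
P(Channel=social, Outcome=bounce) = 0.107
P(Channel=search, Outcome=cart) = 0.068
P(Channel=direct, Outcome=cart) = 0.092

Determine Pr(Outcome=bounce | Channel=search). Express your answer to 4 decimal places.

0.0806

P(Channel=search) = 0.020 + 0.024 + 0.068 + 0.136 = 0.248.
P(Outcome=bounce | Channel=search) = 0.020/0.248 = 0.0806.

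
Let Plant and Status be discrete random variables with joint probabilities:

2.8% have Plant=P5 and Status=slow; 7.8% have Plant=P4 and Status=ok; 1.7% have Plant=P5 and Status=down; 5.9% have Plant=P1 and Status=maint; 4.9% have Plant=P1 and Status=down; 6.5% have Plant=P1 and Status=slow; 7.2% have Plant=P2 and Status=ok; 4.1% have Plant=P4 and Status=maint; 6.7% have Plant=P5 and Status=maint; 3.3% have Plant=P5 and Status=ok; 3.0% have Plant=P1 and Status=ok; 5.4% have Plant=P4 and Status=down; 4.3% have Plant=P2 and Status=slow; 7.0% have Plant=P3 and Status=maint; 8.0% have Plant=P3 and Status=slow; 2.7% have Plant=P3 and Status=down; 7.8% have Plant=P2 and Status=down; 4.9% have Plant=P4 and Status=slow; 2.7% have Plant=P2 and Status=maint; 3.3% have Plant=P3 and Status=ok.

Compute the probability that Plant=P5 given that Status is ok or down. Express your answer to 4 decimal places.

P(Status=ok) = 0.030 + 0.072 + 0.033 + 0.078 + 0.033 = 0.246.
P(Status=down) = 0.049 + 0.078 + 0.027 + 0.054 + 0.017 = 0.225.
P(Status ∈ {ok, down}) = 0.246 + 0.225 = 0.471; P(Plant=P5, Status ∈ {ok, down}) = 0.033 + 0.017 = 0.050.
P(Plant=P5 | Status ∈ {ok, down}) = 0.050/0.471 = 0.1062.

0.1062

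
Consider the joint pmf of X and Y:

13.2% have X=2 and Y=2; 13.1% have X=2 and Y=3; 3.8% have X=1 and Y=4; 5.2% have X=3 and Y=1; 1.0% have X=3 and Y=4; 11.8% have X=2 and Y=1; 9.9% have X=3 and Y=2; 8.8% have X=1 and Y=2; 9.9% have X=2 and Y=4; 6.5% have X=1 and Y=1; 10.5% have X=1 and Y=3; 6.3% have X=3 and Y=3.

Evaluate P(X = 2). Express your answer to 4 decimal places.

0.4800

P(X=2) = 0.118 + 0.132 + 0.131 + 0.099 = 0.480.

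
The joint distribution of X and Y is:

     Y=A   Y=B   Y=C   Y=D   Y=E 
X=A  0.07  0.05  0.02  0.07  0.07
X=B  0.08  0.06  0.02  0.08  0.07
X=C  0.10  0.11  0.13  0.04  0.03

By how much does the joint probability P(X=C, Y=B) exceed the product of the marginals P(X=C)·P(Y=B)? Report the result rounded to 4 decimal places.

P(X=C) = 0.10 + 0.11 + 0.13 + 0.04 + 0.03 = 0.41.
P(Y=B) = 0.05 + 0.06 + 0.11 = 0.22.
P(X=C, Y=B) − P(X=C)P(Y=B) = 0.11 − 0.41×0.22 = 0.0198.

0.0198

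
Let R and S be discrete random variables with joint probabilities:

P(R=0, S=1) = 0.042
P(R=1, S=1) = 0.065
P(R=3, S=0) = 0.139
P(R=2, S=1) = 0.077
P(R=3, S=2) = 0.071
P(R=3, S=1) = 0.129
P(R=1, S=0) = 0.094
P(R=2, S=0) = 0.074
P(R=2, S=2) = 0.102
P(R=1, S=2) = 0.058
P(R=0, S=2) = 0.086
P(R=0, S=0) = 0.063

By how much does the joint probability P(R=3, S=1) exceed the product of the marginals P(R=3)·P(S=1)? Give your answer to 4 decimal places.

P(R=3) = 0.139 + 0.129 + 0.071 = 0.339.
P(S=1) = 0.042 + 0.065 + 0.077 + 0.129 = 0.313.
P(R=3, S=1) − P(R=3)P(S=1) = 0.129 − 0.339×0.313 = 0.0229.

0.0229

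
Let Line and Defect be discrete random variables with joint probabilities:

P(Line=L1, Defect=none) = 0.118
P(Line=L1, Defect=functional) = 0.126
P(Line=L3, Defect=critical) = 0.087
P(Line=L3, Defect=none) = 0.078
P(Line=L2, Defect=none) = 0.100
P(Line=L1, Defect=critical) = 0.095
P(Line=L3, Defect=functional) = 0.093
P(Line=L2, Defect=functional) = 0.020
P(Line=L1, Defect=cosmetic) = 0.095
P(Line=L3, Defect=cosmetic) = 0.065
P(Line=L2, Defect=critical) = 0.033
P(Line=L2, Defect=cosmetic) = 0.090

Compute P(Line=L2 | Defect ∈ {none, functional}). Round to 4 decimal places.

0.2243

P(Defect=none) = 0.118 + 0.100 + 0.078 = 0.296.
P(Defect=functional) = 0.126 + 0.020 + 0.093 = 0.239.
P(Defect ∈ {none, functional}) = 0.296 + 0.239 = 0.535; P(Line=L2, Defect ∈ {none, functional}) = 0.100 + 0.020 = 0.120.
P(Line=L2 | Defect ∈ {none, functional}) = 0.120/0.535 = 0.2243.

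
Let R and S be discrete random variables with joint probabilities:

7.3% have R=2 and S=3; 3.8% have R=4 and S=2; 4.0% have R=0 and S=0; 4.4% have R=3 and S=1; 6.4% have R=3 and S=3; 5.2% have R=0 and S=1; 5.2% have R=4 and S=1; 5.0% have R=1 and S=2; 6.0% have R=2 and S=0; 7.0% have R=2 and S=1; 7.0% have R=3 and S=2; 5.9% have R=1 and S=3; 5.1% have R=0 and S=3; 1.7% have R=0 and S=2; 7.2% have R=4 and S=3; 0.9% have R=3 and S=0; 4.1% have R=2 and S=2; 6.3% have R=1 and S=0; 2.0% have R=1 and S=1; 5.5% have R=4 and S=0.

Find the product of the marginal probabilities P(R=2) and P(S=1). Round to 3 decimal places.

P(R=2) = 0.060 + 0.070 + 0.041 + 0.073 = 0.244.
P(S=1) = 0.052 + 0.020 + 0.070 + 0.044 + 0.052 = 0.238.
Product: 0.244 × 0.238 = 0.058.

0.058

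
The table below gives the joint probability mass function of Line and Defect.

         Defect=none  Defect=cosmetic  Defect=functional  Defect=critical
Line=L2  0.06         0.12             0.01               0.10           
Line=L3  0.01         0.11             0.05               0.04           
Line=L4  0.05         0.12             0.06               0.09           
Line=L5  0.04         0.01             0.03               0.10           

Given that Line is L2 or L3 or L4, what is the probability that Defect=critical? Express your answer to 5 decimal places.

P(Line=L2) = 0.06 + 0.12 + 0.01 + 0.10 = 0.29.
P(Line=L3) = 0.01 + 0.11 + 0.05 + 0.04 = 0.21.
P(Line=L4) = 0.05 + 0.12 + 0.06 + 0.09 = 0.32.
P(Line ∈ {L2, L3, L4}) = 0.29 + 0.21 + 0.32 = 0.82; P(Defect=critical, Line ∈ {L2, L3, L4}) = 0.10 + 0.04 + 0.09 = 0.23.
P(Defect=critical | Line ∈ {L2, L3, L4}) = 0.23/0.82 = 0.28049.

0.28049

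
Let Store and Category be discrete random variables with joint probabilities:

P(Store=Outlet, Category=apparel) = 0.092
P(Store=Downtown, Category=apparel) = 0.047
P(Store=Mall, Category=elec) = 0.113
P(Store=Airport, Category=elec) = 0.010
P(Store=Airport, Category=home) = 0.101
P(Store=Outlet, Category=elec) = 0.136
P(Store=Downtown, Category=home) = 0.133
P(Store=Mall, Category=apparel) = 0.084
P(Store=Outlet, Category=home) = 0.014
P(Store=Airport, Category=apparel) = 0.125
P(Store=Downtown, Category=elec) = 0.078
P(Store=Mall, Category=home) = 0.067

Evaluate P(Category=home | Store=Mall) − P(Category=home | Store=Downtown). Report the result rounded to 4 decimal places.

-0.2617

P(Store=Mall) = 0.084 + 0.113 + 0.067 = 0.264; P(Category=home | Store=Mall) = 0.067/0.264 = 0.25379.
P(Store=Downtown) = 0.047 + 0.078 + 0.133 = 0.258; P(Category=home | Store=Downtown) = 0.133/0.258 = 0.51550.
Difference = -0.2617.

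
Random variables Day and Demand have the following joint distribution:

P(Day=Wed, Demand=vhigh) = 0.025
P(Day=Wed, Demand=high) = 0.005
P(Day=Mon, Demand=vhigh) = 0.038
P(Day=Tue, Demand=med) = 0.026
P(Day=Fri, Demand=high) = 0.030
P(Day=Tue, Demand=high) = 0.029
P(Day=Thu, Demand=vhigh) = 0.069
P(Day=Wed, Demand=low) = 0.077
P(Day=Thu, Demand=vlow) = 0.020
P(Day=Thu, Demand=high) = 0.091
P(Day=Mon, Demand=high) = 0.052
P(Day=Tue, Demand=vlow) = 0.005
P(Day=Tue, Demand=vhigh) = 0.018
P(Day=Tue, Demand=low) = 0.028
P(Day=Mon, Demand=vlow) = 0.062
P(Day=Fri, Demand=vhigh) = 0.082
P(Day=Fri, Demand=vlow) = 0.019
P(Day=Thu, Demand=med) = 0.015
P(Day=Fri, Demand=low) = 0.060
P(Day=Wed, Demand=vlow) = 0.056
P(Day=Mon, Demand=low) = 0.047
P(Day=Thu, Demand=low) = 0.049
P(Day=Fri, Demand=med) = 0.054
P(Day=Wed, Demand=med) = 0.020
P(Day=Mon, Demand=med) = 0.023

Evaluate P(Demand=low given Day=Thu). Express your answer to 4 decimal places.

0.2008

P(Day=Thu) = 0.020 + 0.049 + 0.015 + 0.091 + 0.069 = 0.244.
P(Demand=low | Day=Thu) = 0.049/0.244 = 0.2008.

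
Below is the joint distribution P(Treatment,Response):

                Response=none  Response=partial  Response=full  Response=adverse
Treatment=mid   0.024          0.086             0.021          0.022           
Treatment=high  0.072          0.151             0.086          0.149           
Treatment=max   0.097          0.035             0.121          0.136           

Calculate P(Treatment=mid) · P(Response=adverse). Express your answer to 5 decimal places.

0.04697

P(Treatment=mid) = 0.024 + 0.086 + 0.021 + 0.022 = 0.153.
P(Response=adverse) = 0.022 + 0.149 + 0.136 = 0.307.
Product: 0.153 × 0.307 = 0.04697.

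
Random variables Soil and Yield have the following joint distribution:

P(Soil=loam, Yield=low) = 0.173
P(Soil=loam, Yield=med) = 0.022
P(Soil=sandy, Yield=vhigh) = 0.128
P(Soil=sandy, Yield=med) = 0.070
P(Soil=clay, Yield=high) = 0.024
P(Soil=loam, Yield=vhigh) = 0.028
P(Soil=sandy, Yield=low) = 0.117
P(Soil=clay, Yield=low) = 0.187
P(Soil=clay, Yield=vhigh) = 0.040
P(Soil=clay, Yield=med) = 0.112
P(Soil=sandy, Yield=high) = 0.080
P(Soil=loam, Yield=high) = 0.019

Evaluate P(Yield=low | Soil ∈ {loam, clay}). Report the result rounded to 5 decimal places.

P(Soil=loam) = 0.173 + 0.022 + 0.019 + 0.028 = 0.242.
P(Soil=clay) = 0.187 + 0.112 + 0.024 + 0.040 = 0.363.
P(Soil ∈ {loam, clay}) = 0.242 + 0.363 = 0.605; P(Yield=low, Soil ∈ {loam, clay}) = 0.173 + 0.187 = 0.360.
P(Yield=low | Soil ∈ {loam, clay}) = 0.360/0.605 = 0.59504.

0.59504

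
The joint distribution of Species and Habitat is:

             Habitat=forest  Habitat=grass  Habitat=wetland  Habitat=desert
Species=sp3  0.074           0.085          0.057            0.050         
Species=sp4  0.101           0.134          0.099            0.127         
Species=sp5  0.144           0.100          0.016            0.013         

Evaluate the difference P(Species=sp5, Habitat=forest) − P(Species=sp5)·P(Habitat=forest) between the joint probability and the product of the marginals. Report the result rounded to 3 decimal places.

P(Species=sp5) = 0.144 + 0.100 + 0.016 + 0.013 = 0.273.
P(Habitat=forest) = 0.074 + 0.101 + 0.144 = 0.319.
P(Species=sp5, Habitat=forest) − P(Species=sp5)P(Habitat=forest) = 0.144 − 0.273×0.319 = 0.057.

0.057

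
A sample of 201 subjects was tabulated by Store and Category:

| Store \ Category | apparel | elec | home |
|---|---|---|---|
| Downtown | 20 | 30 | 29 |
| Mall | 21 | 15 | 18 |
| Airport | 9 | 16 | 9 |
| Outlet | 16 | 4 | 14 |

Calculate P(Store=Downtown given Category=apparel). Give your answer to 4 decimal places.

0.3030

Total with Category=apparel: 20 + 21 + 9 + 16 = 66.
P(Store=Downtown | Category=apparel) = 20/66 = 0.3030.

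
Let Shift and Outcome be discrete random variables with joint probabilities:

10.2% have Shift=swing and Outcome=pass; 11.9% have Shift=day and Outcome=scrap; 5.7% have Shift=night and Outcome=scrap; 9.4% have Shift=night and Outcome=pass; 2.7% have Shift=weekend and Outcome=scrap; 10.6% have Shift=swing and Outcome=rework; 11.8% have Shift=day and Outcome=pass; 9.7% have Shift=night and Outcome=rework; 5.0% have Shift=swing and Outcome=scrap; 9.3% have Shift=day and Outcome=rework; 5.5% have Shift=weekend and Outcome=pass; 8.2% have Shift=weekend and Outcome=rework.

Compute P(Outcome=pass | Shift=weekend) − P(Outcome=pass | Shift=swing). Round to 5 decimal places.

-0.05998

P(Shift=weekend) = 0.055 + 0.082 + 0.027 = 0.164; P(Outcome=pass | Shift=weekend) = 0.055/0.164 = 0.335366.
P(Shift=swing) = 0.102 + 0.106 + 0.050 = 0.258; P(Outcome=pass | Shift=swing) = 0.102/0.258 = 0.395349.
Difference = -0.05998.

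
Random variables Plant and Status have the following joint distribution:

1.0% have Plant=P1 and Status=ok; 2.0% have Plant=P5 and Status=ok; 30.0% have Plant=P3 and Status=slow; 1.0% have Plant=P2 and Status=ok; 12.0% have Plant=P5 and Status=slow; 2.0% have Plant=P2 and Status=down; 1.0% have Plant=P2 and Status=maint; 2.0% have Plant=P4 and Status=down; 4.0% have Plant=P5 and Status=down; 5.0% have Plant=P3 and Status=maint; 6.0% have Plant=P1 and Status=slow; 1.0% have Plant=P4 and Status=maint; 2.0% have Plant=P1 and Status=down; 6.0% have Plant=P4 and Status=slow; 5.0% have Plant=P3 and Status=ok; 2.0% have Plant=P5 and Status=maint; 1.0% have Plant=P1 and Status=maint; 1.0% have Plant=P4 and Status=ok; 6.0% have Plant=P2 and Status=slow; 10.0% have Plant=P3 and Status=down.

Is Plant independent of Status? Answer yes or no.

Every cell satisfies P(Plant,Status) = P(Plant)·P(Status). For instance P(Plant=P2) = 0.100, P(Status=slow) = 0.600, and 0.100×0.600 = 0.060 matches the joint entry. So Plant and Status are independent.

yes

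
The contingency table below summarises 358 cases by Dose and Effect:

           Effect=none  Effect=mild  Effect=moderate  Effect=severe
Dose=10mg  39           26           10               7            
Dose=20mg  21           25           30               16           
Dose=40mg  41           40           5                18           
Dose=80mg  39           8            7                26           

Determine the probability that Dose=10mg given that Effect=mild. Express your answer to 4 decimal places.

Total with Effect=mild: 26 + 25 + 40 + 8 = 99.
P(Dose=10mg | Effect=mild) = 26/99 = 0.2626.

0.2626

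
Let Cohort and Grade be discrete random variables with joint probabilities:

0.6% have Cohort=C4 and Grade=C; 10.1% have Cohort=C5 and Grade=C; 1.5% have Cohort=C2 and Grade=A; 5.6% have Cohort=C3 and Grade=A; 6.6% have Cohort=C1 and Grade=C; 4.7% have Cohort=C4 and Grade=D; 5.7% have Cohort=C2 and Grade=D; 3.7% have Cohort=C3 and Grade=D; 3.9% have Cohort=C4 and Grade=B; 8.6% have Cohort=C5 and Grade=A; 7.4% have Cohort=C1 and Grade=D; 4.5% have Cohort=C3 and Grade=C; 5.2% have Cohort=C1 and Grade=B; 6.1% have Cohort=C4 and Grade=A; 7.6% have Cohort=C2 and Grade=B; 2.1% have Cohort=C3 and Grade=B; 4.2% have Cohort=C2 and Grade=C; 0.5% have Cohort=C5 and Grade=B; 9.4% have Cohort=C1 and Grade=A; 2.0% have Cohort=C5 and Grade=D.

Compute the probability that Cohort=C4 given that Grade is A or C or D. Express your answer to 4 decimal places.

P(Grade=A) = 0.094 + 0.015 + 0.056 + 0.061 + 0.086 = 0.312.
P(Grade=C) = 0.066 + 0.042 + 0.045 + 0.006 + 0.101 = 0.260.
P(Grade=D) = 0.074 + 0.057 + 0.037 + 0.047 + 0.020 = 0.235.
P(Grade ∈ {A, C, D}) = 0.312 + 0.260 + 0.235 = 0.807; P(Cohort=C4, Grade ∈ {A, C, D}) = 0.061 + 0.006 + 0.047 = 0.114.
P(Cohort=C4 | Grade ∈ {A, C, D}) = 0.114/0.807 = 0.1413.

0.1413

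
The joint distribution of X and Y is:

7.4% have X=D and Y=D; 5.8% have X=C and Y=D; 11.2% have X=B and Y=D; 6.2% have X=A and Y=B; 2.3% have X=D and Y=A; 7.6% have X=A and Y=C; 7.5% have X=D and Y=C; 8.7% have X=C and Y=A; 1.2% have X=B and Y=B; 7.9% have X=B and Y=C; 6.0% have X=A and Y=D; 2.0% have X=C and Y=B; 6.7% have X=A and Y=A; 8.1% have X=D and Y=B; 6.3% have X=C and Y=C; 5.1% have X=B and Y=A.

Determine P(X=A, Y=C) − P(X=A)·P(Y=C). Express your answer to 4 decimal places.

-0.0016

P(X=A) = 0.067 + 0.062 + 0.076 + 0.060 = 0.265.
P(Y=C) = 0.076 + 0.079 + 0.063 + 0.075 = 0.293.
P(X=A, Y=C) − P(X=A)P(Y=C) = 0.076 − 0.265×0.293 = -0.0016.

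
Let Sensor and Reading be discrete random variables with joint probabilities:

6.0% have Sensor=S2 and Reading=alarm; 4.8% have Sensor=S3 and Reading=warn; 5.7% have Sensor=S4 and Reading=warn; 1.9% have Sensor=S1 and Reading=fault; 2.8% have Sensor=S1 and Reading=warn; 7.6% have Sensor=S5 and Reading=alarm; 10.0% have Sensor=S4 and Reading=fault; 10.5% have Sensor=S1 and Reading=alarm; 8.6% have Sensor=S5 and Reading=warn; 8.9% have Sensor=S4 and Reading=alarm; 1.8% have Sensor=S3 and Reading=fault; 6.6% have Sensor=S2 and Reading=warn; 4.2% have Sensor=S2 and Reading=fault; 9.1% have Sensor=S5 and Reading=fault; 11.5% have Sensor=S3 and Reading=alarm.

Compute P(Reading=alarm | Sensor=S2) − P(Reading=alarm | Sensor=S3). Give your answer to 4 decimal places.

P(Sensor=S2) = 0.066 + 0.060 + 0.042 = 0.168; P(Reading=alarm | Sensor=S2) = 0.060/0.168 = 0.35714.
P(Sensor=S3) = 0.048 + 0.115 + 0.018 = 0.181; P(Reading=alarm | Sensor=S3) = 0.115/0.181 = 0.63536.
Difference = -0.2782.

-0.2782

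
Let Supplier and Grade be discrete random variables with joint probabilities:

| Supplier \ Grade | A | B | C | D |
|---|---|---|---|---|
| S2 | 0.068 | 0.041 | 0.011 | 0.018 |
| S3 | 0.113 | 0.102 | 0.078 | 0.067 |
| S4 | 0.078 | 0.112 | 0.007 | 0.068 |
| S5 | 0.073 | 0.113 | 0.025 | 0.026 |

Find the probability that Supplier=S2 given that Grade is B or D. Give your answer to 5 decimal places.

0.10786

P(Grade=B) = 0.041 + 0.102 + 0.112 + 0.113 = 0.368.
P(Grade=D) = 0.018 + 0.067 + 0.068 + 0.026 = 0.179.
P(Grade ∈ {B, D}) = 0.368 + 0.179 = 0.547; P(Supplier=S2, Grade ∈ {B, D}) = 0.041 + 0.018 = 0.059.
P(Supplier=S2 | Grade ∈ {B, D}) = 0.059/0.547 = 0.10786.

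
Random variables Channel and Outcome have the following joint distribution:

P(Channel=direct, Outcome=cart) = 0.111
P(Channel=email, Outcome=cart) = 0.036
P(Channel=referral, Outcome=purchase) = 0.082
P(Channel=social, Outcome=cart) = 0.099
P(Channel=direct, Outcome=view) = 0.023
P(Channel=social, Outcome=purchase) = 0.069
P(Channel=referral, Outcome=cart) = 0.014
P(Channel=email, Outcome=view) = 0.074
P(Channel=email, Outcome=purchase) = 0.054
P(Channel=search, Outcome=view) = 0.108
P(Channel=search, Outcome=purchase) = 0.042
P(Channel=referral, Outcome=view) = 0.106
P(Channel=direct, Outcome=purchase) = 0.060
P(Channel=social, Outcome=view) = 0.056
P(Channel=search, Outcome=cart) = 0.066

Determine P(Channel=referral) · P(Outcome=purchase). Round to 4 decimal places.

P(Channel=referral) = 0.106 + 0.014 + 0.082 = 0.202.
P(Outcome=purchase) = 0.054 + 0.042 + 0.069 + 0.060 + 0.082 = 0.307.
Product: 0.202 × 0.307 = 0.0620.

0.0620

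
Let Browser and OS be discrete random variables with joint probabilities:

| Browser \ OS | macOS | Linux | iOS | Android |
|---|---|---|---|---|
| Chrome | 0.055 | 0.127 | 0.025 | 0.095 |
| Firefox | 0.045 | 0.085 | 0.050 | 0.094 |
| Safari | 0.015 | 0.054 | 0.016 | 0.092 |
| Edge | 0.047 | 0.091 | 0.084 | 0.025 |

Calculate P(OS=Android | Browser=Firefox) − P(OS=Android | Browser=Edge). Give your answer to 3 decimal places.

0.242

P(Browser=Firefox) = 0.045 + 0.085 + 0.050 + 0.094 = 0.274; P(OS=Android | Browser=Firefox) = 0.094/0.274 = 0.3431.
P(Browser=Edge) = 0.047 + 0.091 + 0.084 + 0.025 = 0.247; P(OS=Android | Browser=Edge) = 0.025/0.247 = 0.1012.
Difference = 0.242.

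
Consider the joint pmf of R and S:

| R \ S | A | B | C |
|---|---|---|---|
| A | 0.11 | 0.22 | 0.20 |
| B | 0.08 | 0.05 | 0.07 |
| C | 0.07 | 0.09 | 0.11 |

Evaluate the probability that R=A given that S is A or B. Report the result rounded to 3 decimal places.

P(S=A) = 0.11 + 0.08 + 0.07 = 0.26.
P(S=B) = 0.22 + 0.05 + 0.09 = 0.36.
P(S ∈ {A, B}) = 0.26 + 0.36 = 0.62; P(R=A, S ∈ {A, B}) = 0.11 + 0.22 = 0.33.
P(R=A | S ∈ {A, B}) = 0.33/0.62 = 0.532.

0.532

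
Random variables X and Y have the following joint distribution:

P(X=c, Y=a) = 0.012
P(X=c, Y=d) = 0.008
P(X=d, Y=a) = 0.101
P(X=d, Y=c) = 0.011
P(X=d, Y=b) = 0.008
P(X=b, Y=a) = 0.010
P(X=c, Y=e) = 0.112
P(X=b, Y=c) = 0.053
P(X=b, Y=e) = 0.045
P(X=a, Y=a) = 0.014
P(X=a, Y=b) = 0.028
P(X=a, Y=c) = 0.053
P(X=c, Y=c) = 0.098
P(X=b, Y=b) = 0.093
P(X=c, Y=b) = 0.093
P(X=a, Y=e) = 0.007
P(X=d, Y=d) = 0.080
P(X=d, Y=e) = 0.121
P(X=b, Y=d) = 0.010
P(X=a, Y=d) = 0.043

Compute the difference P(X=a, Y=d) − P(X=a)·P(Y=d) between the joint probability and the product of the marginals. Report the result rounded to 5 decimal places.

0.02256

P(X=a) = 0.014 + 0.028 + 0.053 + 0.043 + 0.007 = 0.145.
P(Y=d) = 0.043 + 0.010 + 0.008 + 0.080 = 0.141.
P(X=a, Y=d) − P(X=a)P(Y=d) = 0.043 − 0.145×0.141 = 0.02256.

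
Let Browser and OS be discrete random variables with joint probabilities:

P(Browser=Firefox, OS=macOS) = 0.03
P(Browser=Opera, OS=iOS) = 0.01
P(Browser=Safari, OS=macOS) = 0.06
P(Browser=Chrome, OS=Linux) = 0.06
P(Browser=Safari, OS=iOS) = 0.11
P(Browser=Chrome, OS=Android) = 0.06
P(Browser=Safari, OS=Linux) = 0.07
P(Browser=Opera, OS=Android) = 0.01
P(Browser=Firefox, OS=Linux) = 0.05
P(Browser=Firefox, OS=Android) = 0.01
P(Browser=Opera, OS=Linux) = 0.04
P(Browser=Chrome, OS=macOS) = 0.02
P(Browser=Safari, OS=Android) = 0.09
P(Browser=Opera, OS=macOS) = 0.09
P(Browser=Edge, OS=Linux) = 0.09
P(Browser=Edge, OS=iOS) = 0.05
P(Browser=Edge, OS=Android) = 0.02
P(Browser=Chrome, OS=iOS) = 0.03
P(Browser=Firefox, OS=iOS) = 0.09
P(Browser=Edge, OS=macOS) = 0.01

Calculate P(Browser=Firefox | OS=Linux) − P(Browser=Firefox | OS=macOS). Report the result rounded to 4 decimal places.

P(OS=Linux) = 0.06 + 0.05 + 0.07 + 0.09 + 0.04 = 0.31; P(Browser=Firefox | OS=Linux) = 0.05/0.31 = 0.16129.
P(OS=macOS) = 0.02 + 0.03 + 0.06 + 0.01 + 0.09 = 0.21; P(Browser=Firefox | OS=macOS) = 0.03/0.21 = 0.14286.
Difference = 0.0184.

0.0184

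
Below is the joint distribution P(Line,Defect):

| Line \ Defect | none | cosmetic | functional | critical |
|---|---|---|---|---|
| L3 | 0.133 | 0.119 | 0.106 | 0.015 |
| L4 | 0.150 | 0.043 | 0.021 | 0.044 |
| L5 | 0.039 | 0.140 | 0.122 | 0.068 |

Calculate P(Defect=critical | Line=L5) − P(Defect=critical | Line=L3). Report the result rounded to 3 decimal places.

P(Line=L5) = 0.039 + 0.140 + 0.122 + 0.068 = 0.369; P(Defect=critical | Line=L5) = 0.068/0.369 = 0.1843.
P(Line=L3) = 0.133 + 0.119 + 0.106 + 0.015 = 0.373; P(Defect=critical | Line=L3) = 0.015/0.373 = 0.0402.
Difference = 0.144.

0.144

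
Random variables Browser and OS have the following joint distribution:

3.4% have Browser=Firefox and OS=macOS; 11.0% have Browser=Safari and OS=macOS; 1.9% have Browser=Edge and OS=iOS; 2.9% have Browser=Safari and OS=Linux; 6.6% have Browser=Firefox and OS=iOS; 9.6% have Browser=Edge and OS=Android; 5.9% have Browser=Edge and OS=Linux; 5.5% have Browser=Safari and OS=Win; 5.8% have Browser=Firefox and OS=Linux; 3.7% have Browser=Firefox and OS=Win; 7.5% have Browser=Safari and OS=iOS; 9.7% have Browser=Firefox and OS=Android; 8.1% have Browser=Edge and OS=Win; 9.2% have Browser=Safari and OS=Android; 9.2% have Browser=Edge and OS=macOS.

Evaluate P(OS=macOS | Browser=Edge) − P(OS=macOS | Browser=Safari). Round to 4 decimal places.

-0.0396

P(Browser=Edge) = 0.081 + 0.092 + 0.059 + 0.019 + 0.096 = 0.347; P(OS=macOS | Browser=Edge) = 0.092/0.347 = 0.26513.
P(Browser=Safari) = 0.055 + 0.110 + 0.029 + 0.075 + 0.092 = 0.361; P(OS=macOS | Browser=Safari) = 0.110/0.361 = 0.30471.
Difference = -0.0396.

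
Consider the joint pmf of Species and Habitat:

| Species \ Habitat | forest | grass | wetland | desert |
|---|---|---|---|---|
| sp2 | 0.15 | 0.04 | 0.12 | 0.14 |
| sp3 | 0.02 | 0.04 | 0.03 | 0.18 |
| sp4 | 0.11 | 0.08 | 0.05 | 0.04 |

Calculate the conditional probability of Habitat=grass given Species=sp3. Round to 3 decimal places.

P(Species=sp3) = 0.02 + 0.04 + 0.03 + 0.18 = 0.27.
P(Habitat=grass | Species=sp3) = 0.04/0.27 = 0.148.

0.148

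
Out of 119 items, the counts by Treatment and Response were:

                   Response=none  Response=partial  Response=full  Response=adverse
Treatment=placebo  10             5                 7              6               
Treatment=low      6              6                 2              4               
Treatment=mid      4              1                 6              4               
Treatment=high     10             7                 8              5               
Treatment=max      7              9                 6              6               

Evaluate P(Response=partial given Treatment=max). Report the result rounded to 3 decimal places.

0.321

Total with Treatment=max: 7 + 9 + 6 + 6 = 28.
P(Response=partial | Treatment=max) = 9/28 = 0.321.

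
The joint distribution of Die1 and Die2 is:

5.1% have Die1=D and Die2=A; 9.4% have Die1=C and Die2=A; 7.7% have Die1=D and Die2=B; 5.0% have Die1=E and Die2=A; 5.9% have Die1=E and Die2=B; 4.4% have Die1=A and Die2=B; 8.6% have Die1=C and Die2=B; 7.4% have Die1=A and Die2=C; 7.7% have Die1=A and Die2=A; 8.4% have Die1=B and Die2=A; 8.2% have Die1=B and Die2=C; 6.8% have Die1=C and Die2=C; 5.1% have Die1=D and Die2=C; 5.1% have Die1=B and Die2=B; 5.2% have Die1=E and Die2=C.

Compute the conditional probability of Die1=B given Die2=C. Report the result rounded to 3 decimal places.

0.251

P(Die2=C) = 0.074 + 0.082 + 0.068 + 0.051 + 0.052 = 0.327.
P(Die1=B | Die2=C) = 0.082/0.327 = 0.251.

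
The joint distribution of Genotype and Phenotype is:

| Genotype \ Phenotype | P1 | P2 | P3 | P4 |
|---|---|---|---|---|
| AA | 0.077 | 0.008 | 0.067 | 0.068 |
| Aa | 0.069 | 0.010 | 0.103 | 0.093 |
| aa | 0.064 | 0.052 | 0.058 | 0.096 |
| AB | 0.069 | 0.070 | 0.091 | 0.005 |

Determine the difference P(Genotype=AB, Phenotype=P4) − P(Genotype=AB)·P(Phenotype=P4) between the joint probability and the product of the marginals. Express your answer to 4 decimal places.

-0.0566

P(Genotype=AB) = 0.069 + 0.070 + 0.091 + 0.005 = 0.235.
P(Phenotype=P4) = 0.068 + 0.093 + 0.096 + 0.005 = 0.262.
P(Genotype=AB, Phenotype=P4) − P(Genotype=AB)P(Phenotype=P4) = 0.005 − 0.235×0.262 = -0.0566.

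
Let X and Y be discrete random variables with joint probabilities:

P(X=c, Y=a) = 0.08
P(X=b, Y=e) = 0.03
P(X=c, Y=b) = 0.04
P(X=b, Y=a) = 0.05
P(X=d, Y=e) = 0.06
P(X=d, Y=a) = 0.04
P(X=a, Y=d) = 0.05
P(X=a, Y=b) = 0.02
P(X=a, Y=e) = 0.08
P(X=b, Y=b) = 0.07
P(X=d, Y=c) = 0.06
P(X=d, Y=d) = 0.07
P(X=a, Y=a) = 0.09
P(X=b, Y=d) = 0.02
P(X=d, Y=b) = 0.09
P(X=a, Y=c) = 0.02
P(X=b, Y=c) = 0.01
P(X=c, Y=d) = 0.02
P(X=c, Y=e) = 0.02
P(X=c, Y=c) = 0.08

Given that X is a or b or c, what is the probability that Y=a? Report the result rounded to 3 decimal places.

P(X=a) = 0.09 + 0.02 + 0.02 + 0.05 + 0.08 = 0.26.
P(X=b) = 0.05 + 0.07 + 0.01 + 0.02 + 0.03 = 0.18.
P(X=c) = 0.08 + 0.04 + 0.08 + 0.02 + 0.02 = 0.24.
P(X ∈ {a, b, c}) = 0.26 + 0.18 + 0.24 = 0.68; P(Y=a, X ∈ {a, b, c}) = 0.09 + 0.05 + 0.08 = 0.22.
P(Y=a | X ∈ {a, b, c}) = 0.22/0.68 = 0.324.

0.324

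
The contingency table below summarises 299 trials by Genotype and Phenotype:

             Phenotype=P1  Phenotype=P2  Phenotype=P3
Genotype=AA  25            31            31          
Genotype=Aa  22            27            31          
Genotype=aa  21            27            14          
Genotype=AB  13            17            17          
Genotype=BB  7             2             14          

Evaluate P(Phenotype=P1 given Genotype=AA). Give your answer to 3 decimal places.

0.287

Total with Genotype=AA: 25 + 31 + 31 = 87.
P(Phenotype=P1 | Genotype=AA) = 25/87 = 0.287.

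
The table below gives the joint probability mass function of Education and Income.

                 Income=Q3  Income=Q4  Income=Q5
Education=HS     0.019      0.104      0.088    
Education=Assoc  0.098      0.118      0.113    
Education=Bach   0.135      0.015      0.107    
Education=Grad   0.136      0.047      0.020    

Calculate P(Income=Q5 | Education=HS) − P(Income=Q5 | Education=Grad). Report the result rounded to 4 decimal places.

0.3185

P(Education=HS) = 0.019 + 0.104 + 0.088 = 0.211; P(Income=Q5 | Education=HS) = 0.088/0.211 = 0.41706.
P(Education=Grad) = 0.136 + 0.047 + 0.020 = 0.203; P(Income=Q5 | Education=Grad) = 0.020/0.203 = 0.09852.
Difference = 0.3185.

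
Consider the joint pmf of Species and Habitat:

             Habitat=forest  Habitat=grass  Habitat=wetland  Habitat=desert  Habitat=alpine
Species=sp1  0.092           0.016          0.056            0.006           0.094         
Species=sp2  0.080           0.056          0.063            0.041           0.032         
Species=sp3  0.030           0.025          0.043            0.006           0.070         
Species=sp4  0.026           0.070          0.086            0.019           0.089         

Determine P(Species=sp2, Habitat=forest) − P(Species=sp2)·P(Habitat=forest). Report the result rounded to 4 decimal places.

0.0180

P(Species=sp2) = 0.080 + 0.056 + 0.063 + 0.041 + 0.032 = 0.272.
P(Habitat=forest) = 0.092 + 0.080 + 0.030 + 0.026 = 0.228.
P(Species=sp2, Habitat=forest) − P(Species=sp2)P(Habitat=forest) = 0.080 − 0.272×0.228 = 0.0180.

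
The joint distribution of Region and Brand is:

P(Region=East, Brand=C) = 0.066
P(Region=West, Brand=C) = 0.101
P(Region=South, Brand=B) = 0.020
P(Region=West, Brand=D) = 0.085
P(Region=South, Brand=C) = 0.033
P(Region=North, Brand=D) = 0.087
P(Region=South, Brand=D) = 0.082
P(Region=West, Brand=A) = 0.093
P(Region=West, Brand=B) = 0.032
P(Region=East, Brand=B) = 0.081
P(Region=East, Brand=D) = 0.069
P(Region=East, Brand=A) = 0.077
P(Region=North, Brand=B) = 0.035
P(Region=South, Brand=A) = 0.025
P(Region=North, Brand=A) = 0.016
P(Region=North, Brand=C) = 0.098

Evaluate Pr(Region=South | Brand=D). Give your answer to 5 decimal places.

P(Brand=D) = 0.087 + 0.082 + 0.069 + 0.085 = 0.323.
P(Region=South | Brand=D) = 0.082/0.323 = 0.25387.

0.25387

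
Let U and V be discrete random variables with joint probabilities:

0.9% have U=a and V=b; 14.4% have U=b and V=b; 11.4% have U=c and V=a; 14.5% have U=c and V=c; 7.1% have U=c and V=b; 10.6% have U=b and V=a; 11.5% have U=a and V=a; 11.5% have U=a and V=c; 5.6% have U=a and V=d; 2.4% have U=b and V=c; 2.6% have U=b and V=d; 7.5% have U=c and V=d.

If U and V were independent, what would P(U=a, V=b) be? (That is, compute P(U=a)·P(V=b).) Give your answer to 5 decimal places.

P(U=a) = 0.115 + 0.009 + 0.115 + 0.056 = 0.295.
P(V=b) = 0.009 + 0.144 + 0.071 = 0.224.
Product: 0.295 × 0.224 = 0.06608.

0.06608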